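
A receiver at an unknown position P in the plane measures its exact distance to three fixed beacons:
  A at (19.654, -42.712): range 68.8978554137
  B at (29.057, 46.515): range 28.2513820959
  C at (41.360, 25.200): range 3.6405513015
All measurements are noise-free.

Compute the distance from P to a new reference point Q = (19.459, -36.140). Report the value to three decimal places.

62.834

eq1: (x − 19.654)² + (y + 42.712)² = 68.8978554137²
eq2: (x − 29.057)² + (y − 46.515)² = 28.2513820959²
eq3: (x − 41.360)² + (y − 25.200)² = 3.6405513015²
eq1−eq3, eq1−eq2 (x²,y² cancel):
  43.412·x + 135.824·y = 4868.755807
  18.806·x + 178.454·y = 4746.133704
det = 43.412·178.454 − 135.824·18.806 = 5192.738904
x = (4868.755807·178.454 − 135.824·4746.133704) / 5192.738904 = 43.177616
y = (43.412·4746.133704 − 4868.755807·18.806) / 5192.738904 = 22.045656
|P − Q| = √((43.177616 − 19.459)² + (22.045656 − -36.140)²) = 62.834252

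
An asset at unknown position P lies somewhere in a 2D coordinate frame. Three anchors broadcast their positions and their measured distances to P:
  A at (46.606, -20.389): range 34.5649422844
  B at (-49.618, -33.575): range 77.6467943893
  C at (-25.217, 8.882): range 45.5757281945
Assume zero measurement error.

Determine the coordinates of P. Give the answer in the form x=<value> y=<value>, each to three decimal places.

eq1: (x − 46.606)² + (y + 20.389)² = 34.5649422844²
eq2: (x + 49.618)² + (y + 33.575)² = 77.6467943893²
eq3: (x + 25.217)² + (y − 8.882)² = 45.5757281945²
eq1−eq3, eq1−eq2 (x²,y² cancel):
  -143.646·x + 58.542·y = -2755.455309
  -192.448·x − 26.372·y = -3832.893452
det = -143.646·-26.372 − 58.542·-192.448 = 15054.523128
x = (-2755.455309·-26.372 − 58.542·-3832.893452) / 15054.523128 = 19.731752
y = (-143.646·-3832.893452 − -2755.455309·-192.448) / 15054.523128 = 1.348296

x=19.732 y=1.348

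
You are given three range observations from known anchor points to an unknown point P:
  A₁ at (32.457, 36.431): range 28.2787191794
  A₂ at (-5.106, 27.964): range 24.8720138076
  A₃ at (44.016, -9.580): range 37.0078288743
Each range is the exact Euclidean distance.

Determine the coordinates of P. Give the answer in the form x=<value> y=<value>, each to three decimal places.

x=15.394 y=13.880

eq1: (x − 32.457)² + (y − 36.431)² = 28.2787191794²
eq2: (x + 5.106)² + (y − 27.964)² = 24.8720138076²
eq3: (x − 44.016)² + (y + 9.580)² = 37.0078288743²
eq3−eq2, eq3−eq1 (x²,y² cancel):
  -98.244·x + 75.088·y = -470.165797
  -23.118·x + 92.022·y = 921.383394
det = -98.244·92.022 − 75.088·-23.118 = -7304.724984
x = (-470.165797·92.022 − 75.088·921.383394) / -7304.724984 = 15.394205
y = (-98.244·921.383394 − -470.165797·-23.118) / -7304.724984 = 13.880014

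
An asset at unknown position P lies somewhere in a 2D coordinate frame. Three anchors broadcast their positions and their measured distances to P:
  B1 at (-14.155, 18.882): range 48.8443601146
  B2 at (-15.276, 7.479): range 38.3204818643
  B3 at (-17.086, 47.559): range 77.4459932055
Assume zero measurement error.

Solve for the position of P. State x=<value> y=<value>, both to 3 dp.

x=-1.628 y=-28.329

eq1: (x + 14.155)² + (y − 18.882)² = 48.8443601146²
eq2: (x + 15.276)² + (y − 7.479)² = 38.3204818643²
eq3: (x + 17.086)² + (y − 47.559)² = 77.4459932055²
eq2−eq3, eq2−eq1 (x²,y² cancel):
  -3.620·x + 80.160·y = -2264.924273
  2.242·x + 22.806·y = -649.709853
det = -3.620·22.806 − 80.160·2.242 = -262.276440
x = (-2264.924273·22.806 − 80.160·-649.709853) / -262.276440 = -1.627591
y = (-3.620·-649.709853 − -2264.924273·2.242) / -262.276440 = -28.328545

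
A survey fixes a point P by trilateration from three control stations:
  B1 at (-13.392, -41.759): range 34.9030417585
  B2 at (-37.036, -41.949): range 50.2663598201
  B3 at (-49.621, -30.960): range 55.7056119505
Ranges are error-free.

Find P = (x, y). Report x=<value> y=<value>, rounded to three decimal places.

x=2.205 y=-10.535

eq1: (x + 13.392)² + (y + 41.759)² = 34.9030417585²
eq2: (x + 37.036)² + (y + 41.949)² = 50.2663598201²
eq3: (x + 49.621)² + (y + 30.960)² = 55.7056119505²
eq2−eq3, eq2−eq1 (x²,y² cancel):
  -25.170·x + 21.978·y = -287.026929
  47.288·x + 0.380·y = 100.260454
det = -25.170·0.380 − 21.978·47.288 = -1048.860264
x = (-287.026929·0.380 − 21.978·100.260454) / -1048.860264 = 2.204864
y = (-25.170·100.260454 − -287.026929·47.288) / -1048.860264 = -10.534648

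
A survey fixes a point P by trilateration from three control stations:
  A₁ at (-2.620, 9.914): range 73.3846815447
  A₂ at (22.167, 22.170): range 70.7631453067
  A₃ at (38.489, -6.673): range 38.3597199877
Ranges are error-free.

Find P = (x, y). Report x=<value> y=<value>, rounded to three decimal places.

x=47.110 y=-44.052

eq1: (x + 2.620)² + (y − 9.914)² = 73.3846815447²
eq2: (x − 22.167)² + (y − 22.170)² = 70.7631453067²
eq3: (x − 38.489)² + (y + 6.673)² = 38.3597199877²
eq1−eq2, eq1−eq3 (x²,y² cancel):
  49.574·x + 24.512·y = 1255.621745
  82.218·x − 33.174·y = 5334.623622
det = 49.574·-33.174 − 24.512·82.218 = -3659.895492
x = (1255.621745·-33.174 − 24.512·5334.623622) / -3659.895492 = 47.109621
y = (49.574·5334.623622 − 1255.621745·82.218) / -3659.895492 = -44.051510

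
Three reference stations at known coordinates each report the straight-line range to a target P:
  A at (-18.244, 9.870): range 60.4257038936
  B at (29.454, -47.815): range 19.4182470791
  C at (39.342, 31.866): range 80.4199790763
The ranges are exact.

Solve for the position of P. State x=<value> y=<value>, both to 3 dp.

x=10.583 y=-43.236

eq1: (x + 18.244)² + (y − 9.870)² = 60.4257038936²
eq2: (x − 29.454)² + (y + 47.815)² = 19.4182470791²
eq3: (x − 39.342)² + (y − 31.866)² = 80.4199790763²
eq1−eq3, eq1−eq2 (x²,y² cancel):
  115.172·x + 43.992·y = -683.132860
  95.396·x − 115.370·y = 5997.749276
det = 115.172·-115.370 − 43.992·95.396 = -17484.054472
x = (-683.132860·-115.370 − 43.992·5997.749276) / -17484.054472 = 10.583355
y = (115.172·5997.749276 − -683.132860·95.396) / -17484.054472 = -43.236020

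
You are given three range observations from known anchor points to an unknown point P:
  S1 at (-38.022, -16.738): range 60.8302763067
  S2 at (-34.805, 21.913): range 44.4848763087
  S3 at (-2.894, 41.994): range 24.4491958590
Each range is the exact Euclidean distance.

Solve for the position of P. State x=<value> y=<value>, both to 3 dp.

eq1: (x + 38.022)² + (y + 16.738)² = 60.8302763067²
eq2: (x + 34.805)² + (y − 21.913)² = 44.4848763087²
eq3: (x + 2.894)² + (y − 41.994)² = 24.4491958590²
eq3−eq1, eq3−eq2 (x²,y² cancel):
  -70.256·x − 117.464·y = -3148.597481
  -63.822·x − 40.162·y = -1461.444720
det = -70.256·-40.162 − -117.464·-63.822 = -4675.165936
x = (-3148.597481·-40.162 − -117.464·-1461.444720) / -4675.165936 = 9.670923
y = (-70.256·-1461.444720 − -3148.597481·-63.822) / -4675.165936 = 21.020543

x=9.671 y=21.021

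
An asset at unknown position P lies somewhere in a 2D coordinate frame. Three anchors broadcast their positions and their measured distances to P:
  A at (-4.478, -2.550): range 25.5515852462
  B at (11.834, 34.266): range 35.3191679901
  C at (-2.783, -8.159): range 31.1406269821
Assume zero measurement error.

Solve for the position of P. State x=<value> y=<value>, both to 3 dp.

eq1: (x + 4.478)² + (y + 2.550)² = 25.5515852462²
eq2: (x − 11.834)² + (y − 34.266)² = 35.3191679901²
eq3: (x + 2.783)² + (y + 8.159)² = 31.1406269821²
eq2−eq1, eq2−eq3 (x²,y² cancel):
  -32.624·x − 73.632·y = -693.087209
  -29.234·x − 84.850·y = -962.182963
det = -32.624·-84.850 − -73.632·-29.234 = 615.588512
x = (-693.087209·-84.850 − -73.632·-962.182963) / 615.588512 = -19.556905
y = (-32.624·-962.182963 − -693.087209·-29.234) / 615.588512 = 18.077897

x=-19.557 y=18.078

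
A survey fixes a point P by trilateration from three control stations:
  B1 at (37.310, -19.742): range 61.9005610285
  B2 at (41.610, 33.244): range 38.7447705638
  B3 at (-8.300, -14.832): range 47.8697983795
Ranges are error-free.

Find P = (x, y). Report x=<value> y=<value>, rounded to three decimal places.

x=2.896 y=31.710

eq1: (x − 37.310)² + (y + 19.742)² = 61.9005610285²
eq2: (x − 41.610)² + (y − 33.244)² = 38.7447705638²
eq3: (x + 8.300)² + (y + 14.832)² = 47.8697983795²
eq3−eq2, eq3−eq1 (x²,y² cancel):
  99.820·x + 96.152·y = 3338.037763
  91.220·x − 9.820·y = -47.257419
det = 99.820·-9.820 − 96.152·91.220 = -9751.217840
x = (3338.037763·-9.820 − 96.152·-47.257419) / -9751.217840 = 2.895601
y = (99.820·-47.257419 − 3338.037763·91.220) / -9751.217840 = 31.710197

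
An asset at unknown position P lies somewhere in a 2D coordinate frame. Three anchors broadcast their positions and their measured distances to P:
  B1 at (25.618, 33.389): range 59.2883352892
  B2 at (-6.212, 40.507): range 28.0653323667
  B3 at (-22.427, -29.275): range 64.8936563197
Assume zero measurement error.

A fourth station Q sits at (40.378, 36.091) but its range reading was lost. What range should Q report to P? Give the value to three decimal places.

eq1: (x − 25.618)² + (y − 33.389)² = 59.2883352892²
eq2: (x + 6.212)² + (y − 40.507)² = 28.0653323667²
eq3: (x + 22.427)² + (y + 29.275)² = 64.8936563197²
eq2−eq3, eq2−eq1 (x²,y² cancel):
  -32.430·x − 139.564·y = -3742.933789
  63.660·x − 14.236·y = -2635.742569
det = -32.430·-14.236 − -139.564·63.660 = 9346.317720
x = (-3742.933789·-14.236 − -139.564·-2635.742569) / 9346.317720 = -33.657145
y = (-32.430·-2635.742569 − -3742.933789·63.660) / 9346.317720 = 34.639556
|P − Q| = √((-33.657145 − 40.378)² + (34.639556 − 36.091)²) = 74.049371

74.049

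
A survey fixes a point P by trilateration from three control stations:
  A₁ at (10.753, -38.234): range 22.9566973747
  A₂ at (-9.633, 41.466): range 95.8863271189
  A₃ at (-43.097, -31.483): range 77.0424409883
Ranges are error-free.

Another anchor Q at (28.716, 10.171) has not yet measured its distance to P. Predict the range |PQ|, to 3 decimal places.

eq1: (x − 10.753)² + (y + 38.234)² = 22.9566973747²
eq2: (x + 9.633)² + (y − 41.466)² = 95.8863271189²
eq3: (x + 43.097)² + (y + 31.483)² = 77.0424409883²
eq1−eq2, eq1−eq3 (x²,y² cancel):
  -40.772·x + 159.400·y = -8432.419694
  -107.700·x + 13.502·y = -4137.462826
det = -40.772·13.502 − 159.400·-107.700 = 16616.876456
x = (-8432.419694·13.502 − 159.400·-4137.462826) / 16616.876456 = 32.837522
y = (-40.772·-4137.462826 − -8432.419694·-107.700) / 16616.876456 = -44.501683
|P − Q| = √((32.837522 − 28.716)² + (-44.501683 − 10.171)²) = 54.827814

54.828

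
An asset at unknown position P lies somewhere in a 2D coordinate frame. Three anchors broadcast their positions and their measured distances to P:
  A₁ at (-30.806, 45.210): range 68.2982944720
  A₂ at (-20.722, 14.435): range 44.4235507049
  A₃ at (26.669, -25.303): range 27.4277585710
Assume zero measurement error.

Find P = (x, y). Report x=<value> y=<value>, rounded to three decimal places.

x=21.836 y=1.696

eq1: (x + 30.806)² + (y − 45.210)² = 68.2982944720²
eq2: (x + 20.722)² + (y − 14.435)² = 44.4235507049²
eq3: (x − 26.669)² + (y + 25.303)² = 27.4277585710²
eq3−eq1, eq3−eq2 (x²,y² cancel):
  -114.950·x + 141.026·y = -2270.898722
  -94.782·x + 79.476·y = -1934.876778
det = -114.950·79.476 − 141.026·-94.782 = 4230.960132
x = (-2270.898722·79.476 − 141.026·-1934.876778) / 4230.960132 = 21.835702
y = (-114.950·-1934.876778 − -2270.898722·-94.782) / 4230.960132 = 1.695540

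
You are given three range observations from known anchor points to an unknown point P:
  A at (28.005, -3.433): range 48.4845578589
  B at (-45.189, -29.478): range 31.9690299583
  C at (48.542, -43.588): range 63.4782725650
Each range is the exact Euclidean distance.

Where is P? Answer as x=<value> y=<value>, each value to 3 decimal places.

x=-13.224 y=-28.946

eq1: (x − 28.005)² + (y + 3.433)² = 48.4845578589²
eq2: (x + 45.189)² + (y + 29.478)² = 31.9690299583²
eq3: (x − 48.542)² + (y + 43.588)² = 63.4782725650²
eq3−eq1, eq3−eq2 (x²,y² cancel):
  -41.074·x + 80.310·y = -1781.435257
  -187.462·x + 28.220·y = 1662.230908
det = -41.074·28.220 − 80.310·-187.462 = 13895.964940
x = (-1781.435257·28.220 − 80.310·1662.230908) / 13895.964940 = -13.224405
y = (-41.074·1662.230908 − -1781.435257·-187.462) / 13895.964940 = -28.945517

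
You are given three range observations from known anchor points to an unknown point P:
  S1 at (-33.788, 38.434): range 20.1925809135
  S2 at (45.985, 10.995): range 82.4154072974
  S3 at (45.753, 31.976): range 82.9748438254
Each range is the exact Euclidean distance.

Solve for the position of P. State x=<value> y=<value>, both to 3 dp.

eq1: (x + 33.788)² + (y − 38.434)² = 20.1925809135²
eq2: (x − 45.985)² + (y − 10.995)² = 82.4154072974²
eq3: (x − 45.753)² + (y − 31.976)² = 82.9748438254²
eq1−eq2, eq1−eq3 (x²,y² cancel):
  159.546·x − 54.878·y = -6767.850086
  159.082·x − 12.916·y = -5980.084099
det = 159.546·-12.916 − -54.878·159.082 = 6669.405860
x = (-6767.850086·-12.916 − -54.878·-5980.084099) / 6669.405860 = -36.099393
y = (159.546·-5980.084099 − -6767.850086·159.082) / 6669.405860 = 18.374145

x=-36.099 y=18.374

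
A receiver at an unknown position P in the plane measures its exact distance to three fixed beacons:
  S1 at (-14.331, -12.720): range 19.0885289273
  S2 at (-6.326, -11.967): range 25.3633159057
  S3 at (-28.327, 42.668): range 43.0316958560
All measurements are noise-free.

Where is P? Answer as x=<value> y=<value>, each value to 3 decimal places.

x=-28.878 y=-0.360

eq1: (x + 14.331)² + (y + 12.720)² = 19.0885289273²
eq2: (x + 6.326)² + (y + 11.967)² = 25.3633159057²
eq3: (x + 28.327)² + (y − 42.668)² = 43.0316958560²
eq1−eq2, eq1−eq3 (x²,y² cancel):
  16.010·x + 1.506·y = -462.874453
  -27.992·x + 110.776·y = 768.446280
det = 16.010·110.776 − 1.506·-27.992 = 1815.679712
x = (-462.874453·110.776 − 1.506·768.446280) / 1815.679712 = -28.877704
y = (16.010·768.446280 − -462.874453·-27.992) / 1815.679712 = -0.360172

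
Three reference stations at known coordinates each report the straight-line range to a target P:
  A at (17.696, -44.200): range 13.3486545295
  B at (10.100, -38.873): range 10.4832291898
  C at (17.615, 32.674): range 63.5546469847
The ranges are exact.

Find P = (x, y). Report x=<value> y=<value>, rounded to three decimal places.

x=16.879 y=-30.876

eq1: (x − 17.696)² + (y + 44.200)² = 13.3486545295²
eq2: (x − 10.100)² + (y + 38.873)² = 10.4832291898²
eq3: (x − 17.615)² + (y − 32.674)² = 63.5546469847²
eq3−eq1, eq3−eq2 (x²,y² cancel):
  0.162·x − 153.748·y = 4749.916491
  -15.030·x − 143.094·y = 4164.536687
det = 0.162·-143.094 − -153.748·-15.030 = -2334.013668
x = (4749.916491·-143.094 − -153.748·4164.536687) / -2334.013668 = 16.878806
y = (0.162·4164.536687 − 4749.916491·-15.030) / -2334.013668 = -30.876383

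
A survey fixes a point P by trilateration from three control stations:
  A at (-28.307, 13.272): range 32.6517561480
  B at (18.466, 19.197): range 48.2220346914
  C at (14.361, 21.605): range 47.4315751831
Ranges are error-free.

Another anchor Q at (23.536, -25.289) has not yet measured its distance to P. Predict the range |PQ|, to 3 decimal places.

eq1: (x + 28.307)² + (y − 13.272)² = 32.6517561480²
eq2: (x − 18.466)² + (y − 19.197)² = 48.2220346914²
eq3: (x − 14.361)² + (y − 21.605)² = 47.4315751831²
eq1−eq2, eq1−eq3 (x²,y² cancel):
  93.546·x + 11.850·y = -1527.141718
  85.336·x + 16.666·y = -1488.035032
det = 93.546·16.666 − 11.850·85.336 = 547.806036
x = (-1527.141718·16.666 − 11.850·-1488.035032) / 547.806036 = -14.271710
y = (93.546·-1488.035032 − -1527.141718·85.336) / 547.806036 = -16.209313
|P − Q| = √((-14.271710 − 23.536)² + (-16.209313 − -25.289)²) = 38.882691

38.883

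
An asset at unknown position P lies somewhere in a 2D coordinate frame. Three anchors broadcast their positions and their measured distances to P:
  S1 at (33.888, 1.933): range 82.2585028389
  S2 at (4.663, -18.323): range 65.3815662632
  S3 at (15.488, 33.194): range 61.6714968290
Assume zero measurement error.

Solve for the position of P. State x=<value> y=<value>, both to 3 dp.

eq1: (x − 33.888)² + (y − 1.933)² = 82.2585028389²
eq2: (x − 4.663)² + (y + 18.323)² = 65.3815662632²
eq3: (x − 15.488)² + (y − 33.194)² = 61.6714968290²
eq2−eq3, eq2−eq1 (x²,y² cancel):
  21.650·x + 103.034·y = 1455.619568
  58.450·x + 40.512·y = -1697.054947
det = 21.650·40.512 − 103.034·58.450 = -5145.252500
x = (1455.619568·40.512 − 103.034·-1697.054947) / -5145.252500 = -45.444693
y = (21.650·-1697.054947 − 1455.619568·58.450) / -5145.252500 = 23.676623

x=-45.445 y=23.677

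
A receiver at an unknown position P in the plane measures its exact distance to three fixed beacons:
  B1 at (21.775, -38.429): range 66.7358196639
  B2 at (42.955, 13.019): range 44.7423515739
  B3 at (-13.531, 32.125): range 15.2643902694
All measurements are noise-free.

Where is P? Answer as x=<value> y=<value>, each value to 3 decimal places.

x=-0.273 y=24.559

eq1: (x − 21.775)² + (y + 38.429)² = 66.7358196639²
eq2: (x − 42.955)² + (y − 13.019)² = 44.7423515739²
eq3: (x + 13.531)² + (y − 32.125)² = 15.2643902694²
eq2−eq1, eq2−eq3 (x²,y² cancel):
  -42.360·x − 102.896·y = -2515.479322
  -112.972·x + 38.212·y = 969.353614
det = -42.360·38.212 − -102.896·-112.972 = -13243.027232
x = (-2515.479322·38.212 − -102.896·969.353614) / -13243.027232 = -0.273435
y = (-42.360·969.353614 − -2515.479322·-112.972) / -13243.027232 = 24.559381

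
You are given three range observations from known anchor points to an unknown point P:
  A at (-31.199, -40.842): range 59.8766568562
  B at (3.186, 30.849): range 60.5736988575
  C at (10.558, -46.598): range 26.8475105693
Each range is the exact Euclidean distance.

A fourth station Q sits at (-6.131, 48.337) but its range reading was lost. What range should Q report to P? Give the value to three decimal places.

eq1: (x + 31.199)² + (y + 40.842)² = 59.8766568562²
eq2: (x − 3.186)² + (y − 30.849)² = 60.5736988575²
eq3: (x − 10.558)² + (y + 46.598)² = 26.8475105693²
eq3−eq2, eq3−eq1 (x²,y² cancel):
  -14.744·x + 154.894·y = -4269.417741
  -83.514·x + 11.512·y = -2505.823616
det = -14.744·11.512 − 154.894·-83.514 = 12766.084588
x = (-4269.417741·11.512 − 154.894·-2505.823616) / 12766.084588 = 26.553757
y = (-14.744·-2505.823616 − -4269.417741·-83.514) / 12766.084588 = -25.035890
|P − Q| = √((26.553757 − -6.131)² + (-25.035890 − 48.337)²) = 80.323560

80.324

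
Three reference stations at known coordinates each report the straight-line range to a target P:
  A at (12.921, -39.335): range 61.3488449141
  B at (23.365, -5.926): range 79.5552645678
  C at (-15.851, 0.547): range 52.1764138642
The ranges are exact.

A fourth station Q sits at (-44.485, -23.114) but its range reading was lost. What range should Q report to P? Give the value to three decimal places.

eq1: (x − 12.921)² + (y + 39.335)² = 61.3488449141²
eq2: (x − 23.365)² + (y + 5.926)² = 79.5552645678²
eq3: (x + 15.851)² + (y − 0.547)² = 52.1764138642²
eq2−eq3, eq2−eq1 (x²,y² cancel):
  -78.432·x + 12.946·y = 3277.174666
  -20.888·x − 66.818·y = 3698.513113
det = -78.432·-66.818 − 12.946·-20.888 = 5511.085424
x = (3277.174666·-66.818 − 12.946·3698.513113) / 5511.085424 = -48.421534
y = (-78.432·3698.513113 − 3277.174666·-20.888) / 5511.085424 = -40.214974
|P − Q| = √((-48.421534 − -44.485)² + (-40.214974 − -23.114)²) = 17.548208

17.548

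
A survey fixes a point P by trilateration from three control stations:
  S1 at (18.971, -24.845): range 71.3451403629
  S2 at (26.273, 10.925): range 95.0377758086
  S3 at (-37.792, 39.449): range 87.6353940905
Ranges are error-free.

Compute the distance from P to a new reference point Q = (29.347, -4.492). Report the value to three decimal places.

eq1: (x − 18.971)² + (y + 24.845)² = 71.3451403629²
eq2: (x − 26.273)² + (y − 10.925)² = 95.0377758086²
eq3: (x + 37.792)² + (y − 39.449)² = 87.6353940905²
eq2−eq3, eq2−eq1 (x²,y² cancel):
  -128.130·x + 57.048·y = 3527.049244
  -14.604·x − 71.540·y = 4109.596489
det = -128.130·-71.540 − 57.048·-14.604 = 9999.549192
x = (3527.049244·-71.540 − 57.048·4109.596489) / 9999.549192 = -48.679131
y = (-128.130·4109.596489 − 3527.049244·-14.604) / 9999.549192 = -47.507499
|P − Q| = √((-48.679131 − 29.347)² + (-47.507499 − -4.492)²) = 89.097757

89.098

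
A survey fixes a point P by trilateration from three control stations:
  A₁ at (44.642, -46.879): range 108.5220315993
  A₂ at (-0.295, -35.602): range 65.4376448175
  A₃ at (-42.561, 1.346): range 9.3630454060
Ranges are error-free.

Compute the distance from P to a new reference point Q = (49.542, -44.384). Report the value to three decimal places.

111.567

eq1: (x − 44.642)² + (y + 46.879)² = 108.5220315993²
eq2: (x + 0.295)² + (y + 35.602)² = 65.4376448175²
eq3: (x + 42.561)² + (y − 1.346)² = 9.3630454060²
eq1−eq2, eq1−eq3 (x²,y² cancel):
  -89.874·x + 22.554·y = 4571.986607
  -174.406·x + 96.450·y = 9312.066355
det = -89.874·96.450 − 22.554·-174.406 = -4734.794376
x = (4571.986607·96.450 − 22.554·9312.066355) / -4734.794376 = -48.775880
y = (-89.874·9312.066355 − 4571.986607·-174.406) / -4734.794376 = 8.348991
|P − Q| = √((-48.775880 − 49.542)² + (8.348991 − -44.384)²) = 111.566903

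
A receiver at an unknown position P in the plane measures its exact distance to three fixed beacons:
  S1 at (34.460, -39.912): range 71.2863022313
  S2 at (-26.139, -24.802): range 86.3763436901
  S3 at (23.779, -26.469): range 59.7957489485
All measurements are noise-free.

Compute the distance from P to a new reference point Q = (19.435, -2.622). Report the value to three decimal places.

eq1: (x − 34.460)² + (y + 39.912)² = 71.2863022313²
eq2: (x + 26.139)² + (y + 24.802)² = 86.3763436901²
eq3: (x − 23.779)² + (y + 26.469)² = 59.7957489485²
eq1−eq3, eq1−eq2 (x²,y² cancel):
  -21.362·x + 26.886·y = -8.205248
  -121.198·x + 30.220·y = -3861.208682
det = -21.362·30.220 − 26.886·-121.198 = 2612.969788
x = (-8.205248·30.220 − 26.886·-3861.208682) / 2612.969788 = 39.634784
y = (-21.362·-3861.208682 − -8.205248·-121.198) / 2612.969788 = 31.186231
|P − Q| = √((39.634784 − 19.435)² + (31.186231 − -2.622)²) = 39.383090

39.383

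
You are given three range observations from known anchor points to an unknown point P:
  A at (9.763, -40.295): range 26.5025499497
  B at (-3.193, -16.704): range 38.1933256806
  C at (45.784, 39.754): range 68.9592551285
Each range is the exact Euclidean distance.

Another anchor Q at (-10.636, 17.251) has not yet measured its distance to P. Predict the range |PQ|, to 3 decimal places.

63.096

eq1: (x − 9.763)² + (y + 40.295)² = 26.5025499497²
eq2: (x + 3.193)² + (y + 16.704)² = 38.1933256806²
eq3: (x − 45.784)² + (y − 39.754)² = 68.9592551285²
eq1−eq3, eq1−eq2 (x²,y² cancel):
  72.042·x + 160.098·y = -2095.441736
  -25.912·x + 47.182·y = -2186.129302
det = 72.042·47.182 − 160.098·-25.912 = 7547.545020
x = (-2095.441736·47.182 − 160.098·-2186.129302) / 7547.545020 = 33.272779
y = (72.042·-2186.129302 − -2095.441736·-25.912) / 7547.545020 = -28.060808
|P − Q| = √((33.272779 − -10.636)² + (-28.060808 − 17.251)²) = 63.096282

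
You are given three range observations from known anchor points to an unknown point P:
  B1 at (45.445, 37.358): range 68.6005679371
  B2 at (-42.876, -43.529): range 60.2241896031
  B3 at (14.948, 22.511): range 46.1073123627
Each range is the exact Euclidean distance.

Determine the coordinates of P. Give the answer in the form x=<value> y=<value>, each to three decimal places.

x=13.950 y=-23.586

eq1: (x − 45.445)² + (y − 37.358)² = 68.6005679371²
eq2: (x + 42.876)² + (y + 43.529)² = 60.2241896031²
eq3: (x − 14.948)² + (y − 22.511)² = 46.1073123627²
eq3−eq1, eq3−eq2 (x²,y² cancel):
  60.994·x + 29.694·y = 150.526696
  -115.648·x − 132.080·y = 1501.868632
det = 60.994·-132.080 − 29.694·-115.648 = -4622.035808
x = (150.526696·-132.080 − 29.694·1501.868632) / -4622.035808 = 13.950141
y = (60.994·1501.868632 − 150.526696·-115.648) / -4622.035808 = -23.585513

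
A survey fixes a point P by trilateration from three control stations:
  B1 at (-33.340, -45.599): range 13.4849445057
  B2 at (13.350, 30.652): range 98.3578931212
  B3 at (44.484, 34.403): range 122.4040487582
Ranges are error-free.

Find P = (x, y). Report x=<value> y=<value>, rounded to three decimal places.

x=-46.726 y=-47.227

eq1: (x + 33.340)² + (y + 45.599)² = 13.4849445057²
eq2: (x − 13.350)² + (y − 30.652)² = 98.3578931212²
eq3: (x − 44.484)² + (y − 34.403)² = 122.4040487582²
eq3−eq2, eq3−eq1 (x²,y² cancel):
  -62.268·x − 7.502·y = 3263.850952
  -155.648·x − 160.004·y = 14829.339160
det = -62.268·-160.004 − -7.502·-155.648 = 8795.457776
x = (3263.850952·-160.004 − -7.502·14829.339160) / 8795.457776 = -46.726335
y = (-62.268·14829.339160 − 3263.850952·-155.648) / 8795.457776 = -47.226811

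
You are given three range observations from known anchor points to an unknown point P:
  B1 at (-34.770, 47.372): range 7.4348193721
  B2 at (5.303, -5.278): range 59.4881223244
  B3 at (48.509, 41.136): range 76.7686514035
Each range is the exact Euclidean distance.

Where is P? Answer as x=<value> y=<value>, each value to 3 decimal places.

x=-28.211 y=43.871

eq1: (x + 34.770)² + (y − 47.372)² = 7.4348193721²
eq2: (x − 5.303)² + (y + 5.278)² = 59.4881223244²
eq3: (x − 48.509)² + (y − 41.136)² = 76.7686514035²
eq2−eq3, eq2−eq1 (x²,y² cancel):
  86.412·x + 92.828·y = 1634.725343
  -80.146·x + 105.300·y = 6880.640350
det = 86.412·105.300 − 92.828·-80.146 = 16538.976488
x = (1634.725343·105.300 − 92.828·6880.640350) / 16538.976488 = -28.210906
y = (86.412·6880.640350 − 1634.725343·-80.146) / 16538.976488 = 43.871312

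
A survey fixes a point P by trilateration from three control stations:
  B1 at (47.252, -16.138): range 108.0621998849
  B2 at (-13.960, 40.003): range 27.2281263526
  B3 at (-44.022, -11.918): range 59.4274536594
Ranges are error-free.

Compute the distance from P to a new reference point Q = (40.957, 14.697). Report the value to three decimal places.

eq1: (x − 47.252)² + (y + 16.138)² = 108.0621998849²
eq2: (x + 13.960)² + (y − 40.003)² = 27.2281263526²
eq3: (x + 44.022)² + (y + 11.918)² = 59.4274536594²
eq3−eq1, eq3−eq2 (x²,y² cancel):
  182.548·x − 8.440·y = -7732.605456
  60.124·x + 103.842·y = 2505.397785
det = 182.548·103.842 − -8.440·60.124 = 19463.595976
x = (-7732.605456·103.842 − -8.440·2505.397785) / 19463.595976 = -40.168510
y = (182.548·2505.397785 − -7732.605456·60.124) / 19463.595976 = 47.384385
|P − Q| = √((-40.168510 − 40.957)² + (47.384385 − 14.697)²) = 87.463213

87.463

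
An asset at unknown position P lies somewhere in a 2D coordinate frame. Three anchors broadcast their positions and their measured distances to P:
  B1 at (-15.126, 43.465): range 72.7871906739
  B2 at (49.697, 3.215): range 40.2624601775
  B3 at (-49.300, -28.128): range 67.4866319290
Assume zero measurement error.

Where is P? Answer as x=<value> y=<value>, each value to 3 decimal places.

eq1: (x + 15.126)² + (y − 43.465)² = 72.7871906739²
eq2: (x − 49.697)² + (y − 3.215)² = 40.2624601775²
eq3: (x + 49.300)² + (y + 28.128)² = 67.4866319290²
eq2−eq3, eq2−eq1 (x²,y² cancel):
  -197.994·x − 62.686·y = -2191.833440
  -129.646·x + 80.500·y = -4039.035360
det = -197.994·80.500 − -62.686·-129.646 = -24065.506156
x = (-2191.833440·80.500 − -62.686·-4039.035360) / -24065.506156 = 17.852671
y = (-197.994·-4039.035360 − -2191.833440·-129.646) / -24065.506156 = -21.422459

x=17.853 y=-21.422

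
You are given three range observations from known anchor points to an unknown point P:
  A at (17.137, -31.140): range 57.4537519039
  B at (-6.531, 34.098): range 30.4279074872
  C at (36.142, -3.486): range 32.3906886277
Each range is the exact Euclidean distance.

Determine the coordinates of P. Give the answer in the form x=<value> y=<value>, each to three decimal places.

eq1: (x − 17.137)² + (y + 31.140)² = 57.4537519039²
eq2: (x + 6.531)² + (y − 34.098)² = 30.4279074872²
eq3: (x − 36.142)² + (y + 3.486)² = 32.3906886277²
eq3−eq1, eq3−eq2 (x²,y² cancel):
  -38.010·x − 55.308·y = -2306.796889
  -85.346·x + 75.168·y = 10.230361
det = -38.010·75.168 − -55.308·-85.346 = -7577.452248
x = (-2306.796889·75.168 − -55.308·10.230361) / -7577.452248 = 22.808654
y = (-38.010·10.230361 − -2306.796889·-85.346) / -7577.452248 = 26.033123

x=22.809 y=26.033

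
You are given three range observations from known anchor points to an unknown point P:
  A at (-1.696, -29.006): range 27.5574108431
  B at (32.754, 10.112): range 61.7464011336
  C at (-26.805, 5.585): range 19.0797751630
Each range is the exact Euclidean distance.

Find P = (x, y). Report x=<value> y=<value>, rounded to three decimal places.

x=-24.366 y=-13.338

eq1: (x + 1.696)² + (y + 29.006)² = 27.5574108431²
eq2: (x − 32.754)² + (y − 10.112)² = 61.7464011336²
eq3: (x + 26.805)² + (y − 5.585)² = 19.0797751630²
eq3−eq1, eq3−eq2 (x²,y² cancel):
  50.218·x − 69.182·y = -300.848870
  119.118·x + 9.054·y = -3023.203423
det = 50.218·9.054 − -69.182·119.118 = 8695.495248
x = (-300.848870·9.054 − -69.182·-3023.203423) / 8695.495248 = -24.366081
y = (50.218·-3023.203423 − -300.848870·119.118) / 8695.495248 = -13.338253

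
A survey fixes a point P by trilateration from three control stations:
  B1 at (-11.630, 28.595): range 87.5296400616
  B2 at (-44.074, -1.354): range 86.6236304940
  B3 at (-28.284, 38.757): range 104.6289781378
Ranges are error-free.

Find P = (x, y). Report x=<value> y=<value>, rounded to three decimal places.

x=27.956 y=-49.471

eq1: (x + 11.630)² + (y − 28.595)² = 87.5296400616²
eq2: (x + 44.074)² + (y + 1.354)² = 86.6236304940²
eq3: (x + 28.284)² + (y − 38.757)² = 104.6289781378²
eq2−eq3, eq2−eq1 (x²,y² cancel):
  31.580·x + 80.222·y = -3085.830793
  64.888·x + 59.898·y = -1149.204396
det = 31.580·59.898 − 80.222·64.888 = -3313.866296
x = (-3085.830793·59.898 − 80.222·-1149.204396) / -3313.866296 = 27.956354
y = (31.580·-1149.204396 − -3085.830793·64.888) / -3313.866296 = -49.471372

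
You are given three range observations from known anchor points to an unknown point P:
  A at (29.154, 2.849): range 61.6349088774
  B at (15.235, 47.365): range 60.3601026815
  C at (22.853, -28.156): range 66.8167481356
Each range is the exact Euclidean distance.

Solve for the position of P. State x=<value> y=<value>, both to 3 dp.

eq1: (x − 29.154)² + (y − 2.849)² = 61.6349088774²
eq2: (x − 15.235)² + (y − 47.365)² = 60.3601026815²
eq3: (x − 22.853)² + (y + 28.156)² = 66.8167481356²
eq2−eq1, eq2−eq3 (x²,y² cancel):
  27.838·x − 89.032·y = -1772.995930
  15.236·x − 151.042·y = -1981.664341
det = 27.838·-151.042 − -89.032·15.236 = -2848.215644
x = (-1772.995930·-151.042 − -89.032·-1981.664341) / -2848.215644 = -32.078088
y = (27.838·-1981.664341 − -1772.995930·15.236) / -2848.215644 = 9.884155

x=-32.078 y=9.884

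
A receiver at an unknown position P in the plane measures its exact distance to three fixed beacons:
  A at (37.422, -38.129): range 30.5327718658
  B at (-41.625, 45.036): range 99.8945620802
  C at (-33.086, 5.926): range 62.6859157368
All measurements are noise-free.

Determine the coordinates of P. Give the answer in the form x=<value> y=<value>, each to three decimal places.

eq1: (x − 37.422)² + (y + 38.129)² = 30.5327718658²
eq2: (x + 41.625)² + (y − 45.036)² = 99.8945620802²
eq3: (x + 33.086)² + (y − 5.926)² = 62.6859157368²
eq1−eq2, eq1−eq3 (x²,y² cancel):
  -158.094·x + 166.330·y = -8140.018179
  -141.016·x + 88.110·y = -4721.699727
det = -158.094·88.110 − 166.330·-141.016 = 9525.528940
x = (-8140.018179·88.110 − 166.330·-4721.699727) / 9525.528940 = 7.153756
y = (-158.094·-4721.699727 − -8140.018179·-141.016) / 9525.528940 = -42.139435

x=7.154 y=-42.139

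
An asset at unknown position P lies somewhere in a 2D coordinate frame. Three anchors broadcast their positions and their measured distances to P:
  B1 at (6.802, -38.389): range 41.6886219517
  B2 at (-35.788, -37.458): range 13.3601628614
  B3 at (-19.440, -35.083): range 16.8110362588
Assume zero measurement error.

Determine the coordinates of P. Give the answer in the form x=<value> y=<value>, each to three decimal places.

eq1: (x − 6.802)² + (y + 38.389)² = 41.6886219517²
eq2: (x + 35.788)² + (y + 37.458)² = 13.3601628614²
eq3: (x + 19.440)² + (y + 35.083)² = 16.8110362588²
eq2−eq3, eq2−eq1 (x²,y² cancel):
  32.696·x + 4.750·y = -1179.269207
  85.180·x − 1.862·y = -2723.347432
det = 32.696·-1.862 − 4.750·85.180 = -465.484952
x = (-1179.269207·-1.862 − 4.750·-2723.347432) / -465.484952 = -32.507387
y = (32.696·-2723.347432 − -1179.269207·85.180) / -465.484952 = -24.506879

x=-32.507 y=-24.507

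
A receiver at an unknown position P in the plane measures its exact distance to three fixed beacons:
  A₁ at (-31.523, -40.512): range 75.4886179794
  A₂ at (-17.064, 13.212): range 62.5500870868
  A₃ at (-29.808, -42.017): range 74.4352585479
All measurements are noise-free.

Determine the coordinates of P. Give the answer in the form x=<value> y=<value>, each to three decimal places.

x=39.200 y=-14.116

eq1: (x + 31.523)² + (y + 40.512)² = 75.4886179794²
eq2: (x + 17.064)² + (y − 13.212)² = 62.5500870868²
eq3: (x + 29.808)² + (y + 42.017)² = 74.4352585479²
eq2−eq3, eq2−eq1 (x²,y² cancel):
  -25.488·x − 110.458·y = 560.113792
  -28.918·x − 107.448·y = 383.166583
det = -25.488·-107.448 − -110.458·-28.918 = -455.589820
x = (560.113792·-107.448 − -110.458·383.166583) / -455.589820 = 39.200376
y = (-25.488·383.166583 − 560.113792·-28.918) / -455.589820 = -14.116252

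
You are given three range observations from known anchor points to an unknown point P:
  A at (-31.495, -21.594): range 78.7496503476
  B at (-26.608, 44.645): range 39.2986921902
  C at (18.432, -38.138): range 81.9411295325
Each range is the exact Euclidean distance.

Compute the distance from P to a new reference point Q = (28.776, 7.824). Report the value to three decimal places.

39.232

eq1: (x + 31.495)² + (y + 21.594)² = 78.7496503476²
eq2: (x + 26.608)² + (y − 44.645)² = 39.2986921902²
eq3: (x − 18.432)² + (y + 38.138)² = 81.9411295325²
eq3−eq2, eq3−eq1 (x²,y² cancel):
  -90.080·x + 165.566·y = 6076.877522
  -99.854·x + 33.088·y = 176.831472
det = -90.080·33.088 − 165.566·-99.854 = 13551.860324
x = (6076.877522·33.088 − 165.566·176.831472) / 13551.860324 = 12.676816
y = (-90.080·176.831472 − 6076.877522·-99.854) / 13551.860324 = 43.600770
|P − Q| = √((12.676816 − 28.776)² + (43.600770 − 7.824)²) = 39.232143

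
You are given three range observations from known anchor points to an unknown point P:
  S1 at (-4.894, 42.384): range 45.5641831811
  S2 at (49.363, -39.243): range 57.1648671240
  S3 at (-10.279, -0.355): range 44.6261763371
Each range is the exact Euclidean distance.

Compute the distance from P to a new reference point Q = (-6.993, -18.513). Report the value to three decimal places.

eq1: (x + 4.894)² + (y − 42.384)² = 45.5641831811²
eq2: (x − 49.363)² + (y + 39.243)² = 57.1648671240²
eq3: (x + 10.279)² + (y + 0.355)² = 44.6261763371²
eq1−eq2, eq1−eq3 (x²,y² cancel):
  108.514·x − 163.254·y = 964.636882
  -10.770·x − 85.478·y = -1629.971652
det = 108.514·-85.478 − -163.254·-10.770 = -11033.805272
x = (964.636882·-85.478 − -163.254·-1629.971652) / -11033.805272 = 31.589702
y = (108.514·-1629.971652 − 964.636882·-10.770) / -11033.805272 = 15.088684
|P − Q| = √((31.589702 − -6.993)² + (15.088684 − -18.513)²) = 51.163445

51.163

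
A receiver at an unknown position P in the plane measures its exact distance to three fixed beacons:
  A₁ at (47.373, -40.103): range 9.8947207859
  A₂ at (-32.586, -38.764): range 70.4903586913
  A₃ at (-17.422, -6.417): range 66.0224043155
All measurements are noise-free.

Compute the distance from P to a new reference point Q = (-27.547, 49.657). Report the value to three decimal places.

eq1: (x − 47.373)² + (y + 40.103)² = 9.8947207859²
eq2: (x + 32.586)² + (y + 38.764)² = 70.4903586913²
eq3: (x + 17.422)² + (y + 6.417)² = 66.0224043155²
eq3−eq1, eq3−eq2 (x²,y² cancel):
  129.590·x − 67.372·y = 7768.800137
  -30.328·x − 64.694·y = 1609.858322
det = 129.590·-64.694 − -67.372·-30.328 = -10426.953476
x = (7768.800137·-64.694 − -67.372·1609.858322) / -10426.953476 = 37.799668
y = (129.590·1609.858322 − 7768.800137·-30.328) / -10426.953476 = -42.604363
|P − Q| = √((37.799668 − -27.547)² + (-42.604363 − 49.657)²) = 113.059038

113.059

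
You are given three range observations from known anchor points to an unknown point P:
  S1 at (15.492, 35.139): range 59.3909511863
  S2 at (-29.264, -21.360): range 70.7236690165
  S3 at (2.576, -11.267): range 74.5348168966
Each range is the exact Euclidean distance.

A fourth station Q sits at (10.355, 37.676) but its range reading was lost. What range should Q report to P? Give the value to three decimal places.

53.841

eq1: (x − 15.492)² + (y − 35.139)² = 59.3909511863²
eq2: (x + 29.264)² + (y + 21.360)² = 70.7236690165²
eq3: (x − 2.576)² + (y + 11.267)² = 74.5348168966²
eq3−eq2, eq3−eq1 (x²,y² cancel):
  -63.680·x − 20.186·y = 1732.651802
  25.832·x + 92.812·y = 3369.324167
det = -63.680·92.812 − -20.186·25.832 = -5388.823408
x = (1732.651802·92.812 − -20.186·3369.324167) / -5388.823408 = -42.462712
y = (-63.680·3369.324167 − 1732.651802·25.832) / -5388.823408 = 48.121158
|P − Q| = √((-42.462712 − 10.355)² + (48.121158 − 37.676)²) = 53.840617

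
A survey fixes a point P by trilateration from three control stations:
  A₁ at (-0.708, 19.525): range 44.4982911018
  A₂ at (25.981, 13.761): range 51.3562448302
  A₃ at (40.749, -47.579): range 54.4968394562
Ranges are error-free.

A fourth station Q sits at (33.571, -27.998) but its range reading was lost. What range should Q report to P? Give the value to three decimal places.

eq1: (x + 0.708)² + (y − 19.525)² = 44.4982911018²
eq2: (x − 25.981)² + (y − 13.761)² = 51.3562448302²
eq3: (x − 40.749)² + (y + 47.579)² = 54.4968394562²
eq1−eq3, eq1−eq2 (x²,y² cancel):
  82.914·x − 134.208·y = 2552.707753
  53.378·x − 11.528·y = -174.715379
det = 82.914·-11.528 − -134.208·53.378 = 6207.922032
x = (2552.707753·-11.528 − -134.208·-174.715379) / 6207.922032 = -8.517474
y = (82.914·-174.715379 − 2552.707753·53.378) / 6207.922032 = -24.282648
|P − Q| = √((-8.517474 − 33.571)² + (-24.282648 − -27.998)²) = 42.252142

42.252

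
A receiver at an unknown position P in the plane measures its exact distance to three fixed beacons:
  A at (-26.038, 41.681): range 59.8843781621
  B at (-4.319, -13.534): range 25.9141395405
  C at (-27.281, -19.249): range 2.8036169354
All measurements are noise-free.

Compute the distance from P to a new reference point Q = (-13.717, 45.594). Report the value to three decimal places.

65.684

eq1: (x + 26.038)² + (y − 41.681)² = 59.8843781621²
eq2: (x + 4.319)² + (y + 13.534)² = 25.9141395405²
eq3: (x + 27.281)² + (y + 19.249)² = 2.8036169354²
eq2−eq3, eq2−eq1 (x²,y² cancel):
  -45.924·x − 11.430·y = 1576.636405
  -43.438·x + 110.430·y = -701.135832
det = -45.924·110.430 − -11.430·-43.438 = -5567.883660
x = (1576.636405·110.430 − -11.430·-701.135832) / -5567.883660 = -29.830720
y = (-45.924·-701.135832 − 1576.636405·-43.438) / -5567.883660 = -18.083153
|P − Q| = √((-29.830720 − -13.717)² + (-18.083153 − 45.594)²) = 65.684335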